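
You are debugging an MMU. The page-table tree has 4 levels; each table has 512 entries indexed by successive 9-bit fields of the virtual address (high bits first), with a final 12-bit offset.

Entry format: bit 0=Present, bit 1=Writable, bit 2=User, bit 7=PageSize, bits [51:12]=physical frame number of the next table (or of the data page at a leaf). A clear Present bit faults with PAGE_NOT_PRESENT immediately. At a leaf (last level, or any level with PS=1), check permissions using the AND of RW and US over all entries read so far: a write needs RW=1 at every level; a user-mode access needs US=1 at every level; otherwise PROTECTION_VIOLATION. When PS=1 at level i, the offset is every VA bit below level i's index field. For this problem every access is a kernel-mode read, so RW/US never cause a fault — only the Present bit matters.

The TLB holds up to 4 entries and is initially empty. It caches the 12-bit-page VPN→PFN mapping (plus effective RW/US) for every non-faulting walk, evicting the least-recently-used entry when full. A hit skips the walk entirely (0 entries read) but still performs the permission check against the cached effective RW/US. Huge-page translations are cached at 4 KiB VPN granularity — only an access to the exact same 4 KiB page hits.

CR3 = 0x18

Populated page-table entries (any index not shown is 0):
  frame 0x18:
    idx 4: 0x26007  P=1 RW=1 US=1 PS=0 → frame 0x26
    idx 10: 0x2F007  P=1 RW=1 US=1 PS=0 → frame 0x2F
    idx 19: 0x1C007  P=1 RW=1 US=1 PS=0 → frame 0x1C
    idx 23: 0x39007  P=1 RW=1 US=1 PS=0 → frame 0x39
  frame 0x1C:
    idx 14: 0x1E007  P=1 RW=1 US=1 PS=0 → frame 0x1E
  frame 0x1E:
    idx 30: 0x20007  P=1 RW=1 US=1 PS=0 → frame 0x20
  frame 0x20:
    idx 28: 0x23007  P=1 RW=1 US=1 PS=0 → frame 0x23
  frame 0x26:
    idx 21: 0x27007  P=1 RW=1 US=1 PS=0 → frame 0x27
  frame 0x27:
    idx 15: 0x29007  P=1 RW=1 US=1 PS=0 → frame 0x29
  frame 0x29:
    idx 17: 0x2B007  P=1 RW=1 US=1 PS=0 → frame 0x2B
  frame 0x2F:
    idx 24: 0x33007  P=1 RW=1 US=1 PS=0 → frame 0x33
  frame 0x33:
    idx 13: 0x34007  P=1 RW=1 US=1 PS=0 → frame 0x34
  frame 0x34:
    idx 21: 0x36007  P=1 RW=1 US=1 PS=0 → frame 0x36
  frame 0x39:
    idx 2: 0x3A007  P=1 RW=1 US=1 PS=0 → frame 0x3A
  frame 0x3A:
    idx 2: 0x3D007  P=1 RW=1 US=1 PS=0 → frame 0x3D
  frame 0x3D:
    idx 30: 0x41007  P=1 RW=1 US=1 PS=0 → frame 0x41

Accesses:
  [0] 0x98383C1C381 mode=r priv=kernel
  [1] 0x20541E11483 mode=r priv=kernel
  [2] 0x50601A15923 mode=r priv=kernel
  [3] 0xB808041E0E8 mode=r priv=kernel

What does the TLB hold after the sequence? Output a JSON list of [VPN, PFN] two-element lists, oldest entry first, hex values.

Trace:
#0 VA=0x98383C1C381 (r,kernel):
  [0] read 0x18 idx=19: raw=0x1C007 flags P=1 W=1 U=1 S=0
  [1] read 0x1C idx=14: raw=0x1E007 flags P=1 W=1 U=1 S=0
  [2] read 0x1E idx=30: raw=0x20007 flags P=1 W=1 U=1 S=0
  [3] read 0x20 idx=28: raw=0x23007 flags P=1 W=1 U=1 S=0
  ✓ 0x23381  — 4 lookups
#1 VA=0x20541E11483 (r,kernel):
  [0] read 0x18 idx=4: raw=0x26007 flags P=1 W=1 U=1 S=0
  [1] read 0x26 idx=21: raw=0x27007 flags P=1 W=1 U=1 S=0
  [2] read 0x27 idx=15: raw=0x29007 flags P=1 W=1 U=1 S=0
  [3] read 0x29 idx=17: raw=0x2B007 flags P=1 W=1 U=1 S=0
  ✓ 0x2B483  — 4 lookups
#2 VA=0x50601A15923 (r,kernel):
  [0] read 0x18 idx=10: raw=0x2F007 flags P=1 W=1 U=1 S=0
  [1] read 0x2F idx=24: raw=0x33007 flags P=1 W=1 U=1 S=0
  [2] read 0x33 idx=13: raw=0x34007 flags P=1 W=1 U=1 S=0
  [3] read 0x34 idx=21: raw=0x36007 flags P=1 W=1 U=1 S=0
  ✓ 0x36923  — 4 lookups
#3 VA=0xB808041E0E8 (r,kernel):
  [0] read 0x18 idx=23: raw=0x39007 flags P=1 W=1 U=1 S=0
  [1] read 0x39 idx=2: raw=0x3A007 flags P=1 W=1 U=1 S=0
  [2] read 0x3A idx=2: raw=0x3D007 flags P=1 W=1 U=1 S=0
  [3] read 0x3D idx=30: raw=0x41007 flags P=1 W=1 U=1 S=0
  ✓ 0x410E8  — 4 lookups

TLB: [["0x98383C1C", "0x23"], ["0x20541E11", "0x2B"], ["0x50601A15", "0x36"], ["0xB808041E", "0x41"]]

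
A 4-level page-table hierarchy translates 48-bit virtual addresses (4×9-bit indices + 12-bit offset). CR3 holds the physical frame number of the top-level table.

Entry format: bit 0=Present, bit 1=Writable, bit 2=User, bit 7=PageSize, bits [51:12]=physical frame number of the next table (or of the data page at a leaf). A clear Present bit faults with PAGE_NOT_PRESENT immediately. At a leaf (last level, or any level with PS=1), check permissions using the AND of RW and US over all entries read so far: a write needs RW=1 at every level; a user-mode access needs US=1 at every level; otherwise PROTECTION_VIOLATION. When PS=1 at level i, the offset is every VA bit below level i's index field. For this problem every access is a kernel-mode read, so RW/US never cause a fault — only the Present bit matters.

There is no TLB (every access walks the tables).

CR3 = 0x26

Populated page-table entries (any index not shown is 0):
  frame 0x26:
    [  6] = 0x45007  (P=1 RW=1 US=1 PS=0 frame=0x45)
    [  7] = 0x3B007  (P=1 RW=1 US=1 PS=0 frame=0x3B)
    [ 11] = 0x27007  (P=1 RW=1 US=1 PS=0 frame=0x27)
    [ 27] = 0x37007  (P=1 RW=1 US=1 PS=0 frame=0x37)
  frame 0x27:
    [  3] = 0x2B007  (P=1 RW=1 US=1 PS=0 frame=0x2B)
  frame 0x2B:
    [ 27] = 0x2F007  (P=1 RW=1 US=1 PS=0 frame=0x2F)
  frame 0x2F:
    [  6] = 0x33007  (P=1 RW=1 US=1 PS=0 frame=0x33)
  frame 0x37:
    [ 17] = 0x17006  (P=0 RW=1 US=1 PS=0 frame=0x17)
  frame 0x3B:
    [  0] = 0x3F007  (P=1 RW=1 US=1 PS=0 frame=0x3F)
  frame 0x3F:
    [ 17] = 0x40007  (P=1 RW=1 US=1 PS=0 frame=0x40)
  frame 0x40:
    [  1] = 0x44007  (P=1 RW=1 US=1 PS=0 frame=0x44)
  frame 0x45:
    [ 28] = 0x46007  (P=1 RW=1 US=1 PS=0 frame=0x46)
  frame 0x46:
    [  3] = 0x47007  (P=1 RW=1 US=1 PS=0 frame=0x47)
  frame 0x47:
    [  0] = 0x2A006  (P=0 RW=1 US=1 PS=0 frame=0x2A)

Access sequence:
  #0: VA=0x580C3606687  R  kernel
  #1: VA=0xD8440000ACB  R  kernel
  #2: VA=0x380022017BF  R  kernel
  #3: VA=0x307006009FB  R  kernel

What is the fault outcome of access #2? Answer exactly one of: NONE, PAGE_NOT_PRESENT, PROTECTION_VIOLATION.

Walk each access:
#0 VA=0x580C3606687 (r,kernel):
  lvl0: tbl 0x26, slot 11 ⇒ 0x27007 (P1/RW1/US1/PS0)
  lvl1: tbl 0x27, slot 3 ⇒ 0x2B007 (P1/RW1/US1/PS0)
  lvl2: tbl 0x2B, slot 27 ⇒ 0x2F007 (P1/RW1/US1/PS0)
  lvl3: tbl 0x2F, slot 6 ⇒ 0x33007 (P1/RW1/US1/PS0)
  → PA=0x33687  (4 entries read)
#1 VA=0xD8440000ACB (r,kernel):
  lvl0: tbl 0x26, slot 27 ⇒ 0x37007 (P1/RW1/US1/PS0)
  lvl1: tbl 0x37, slot 17 ⇒ 0x17006 (P0/RW1/US1/PS0)
  → PAGE_NOT_PRESENT  (2 entries read)
#2 VA=0x380022017BF (r,kernel):
  lvl0: tbl 0x26, slot 7 ⇒ 0x3B007 (P1/RW1/US1/PS0)
  lvl1: tbl 0x3B, slot 0 ⇒ 0x3F007 (P1/RW1/US1/PS0)
  lvl2: tbl 0x3F, slot 17 ⇒ 0x40007 (P1/RW1/US1/PS0)
  lvl3: tbl 0x40, slot 1 ⇒ 0x44007 (P1/RW1/US1/PS0)
  → PA=0x447BF  (4 entries read)
#3 VA=0x307006009FB (r,kernel):
  lvl0: tbl 0x26, slot 6 ⇒ 0x45007 (P1/RW1/US1/PS0)
  lvl1: tbl 0x45, slot 28 ⇒ 0x46007 (P1/RW1/US1/PS0)
  lvl2: tbl 0x46, slot 3 ⇒ 0x47007 (P1/RW1/US1/PS0)
  lvl3: tbl 0x47, slot 0 ⇒ 0x2A006 (P0/RW1/US1/PS0)
  → PAGE_NOT_PRESENT  (4 entries read)

Access #2 fault: NONE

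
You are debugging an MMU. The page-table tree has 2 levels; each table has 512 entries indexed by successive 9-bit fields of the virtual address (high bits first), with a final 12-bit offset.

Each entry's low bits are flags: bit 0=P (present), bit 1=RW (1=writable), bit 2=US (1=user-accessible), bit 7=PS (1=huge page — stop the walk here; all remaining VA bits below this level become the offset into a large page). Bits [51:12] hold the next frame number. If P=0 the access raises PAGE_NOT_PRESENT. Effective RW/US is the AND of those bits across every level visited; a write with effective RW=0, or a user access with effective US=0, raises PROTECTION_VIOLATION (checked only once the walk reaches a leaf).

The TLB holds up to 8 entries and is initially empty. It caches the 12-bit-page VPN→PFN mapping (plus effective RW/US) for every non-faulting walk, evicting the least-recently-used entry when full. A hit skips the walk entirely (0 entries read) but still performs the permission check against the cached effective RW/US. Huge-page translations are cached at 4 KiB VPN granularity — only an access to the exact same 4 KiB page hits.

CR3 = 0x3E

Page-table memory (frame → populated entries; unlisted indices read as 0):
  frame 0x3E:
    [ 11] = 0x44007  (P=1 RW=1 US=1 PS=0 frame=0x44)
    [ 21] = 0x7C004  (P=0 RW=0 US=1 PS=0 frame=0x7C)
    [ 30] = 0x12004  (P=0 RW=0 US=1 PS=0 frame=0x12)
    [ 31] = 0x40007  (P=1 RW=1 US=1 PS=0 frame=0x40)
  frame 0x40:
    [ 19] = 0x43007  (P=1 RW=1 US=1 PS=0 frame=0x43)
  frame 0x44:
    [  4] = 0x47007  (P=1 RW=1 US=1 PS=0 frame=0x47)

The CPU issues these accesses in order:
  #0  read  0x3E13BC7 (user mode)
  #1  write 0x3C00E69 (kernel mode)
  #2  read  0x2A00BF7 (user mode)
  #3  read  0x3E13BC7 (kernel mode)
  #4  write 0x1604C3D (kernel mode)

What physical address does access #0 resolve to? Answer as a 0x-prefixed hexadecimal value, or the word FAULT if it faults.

Walk each access:
#0 VA=0x3E13BC7 (r,user):
  [0] read 0x3E idx=31: raw=0x40007 flags P=1 W=1 U=1 S=0
  [1] read 0x40 idx=19: raw=0x43007 flags P=1 W=1 U=1 S=0
  → PA=0x43BC7  (2 entries read)
#1 VA=0x3C00E69 (w,kernel):
  [0] read 0x3E idx=30: raw=0x12004 flags P=0 W=0 U=1 S=0
  → PAGE_NOT_PRESENT  (1 entries read)
#2 VA=0x2A00BF7 (r,user):
  [0] read 0x3E idx=21: raw=0x7C004 flags P=0 W=0 U=1 S=0
  → PAGE_NOT_PRESENT  (1 entries read)
#3 VA=0x3E13BC7 (r,kernel):
  TLB hit vpn=0x3E13 → PA=0x43BC7
#4 VA=0x1604C3D (w,kernel):
  [0] read 0x3E idx=11: raw=0x44007 flags P=1 W=1 U=1 S=0
  [1] read 0x44 idx=4: raw=0x47007 flags P=1 W=1 U=1 S=0
  → PA=0x47C3D  (2 entries read)

Access #0 PA: 0x43BC7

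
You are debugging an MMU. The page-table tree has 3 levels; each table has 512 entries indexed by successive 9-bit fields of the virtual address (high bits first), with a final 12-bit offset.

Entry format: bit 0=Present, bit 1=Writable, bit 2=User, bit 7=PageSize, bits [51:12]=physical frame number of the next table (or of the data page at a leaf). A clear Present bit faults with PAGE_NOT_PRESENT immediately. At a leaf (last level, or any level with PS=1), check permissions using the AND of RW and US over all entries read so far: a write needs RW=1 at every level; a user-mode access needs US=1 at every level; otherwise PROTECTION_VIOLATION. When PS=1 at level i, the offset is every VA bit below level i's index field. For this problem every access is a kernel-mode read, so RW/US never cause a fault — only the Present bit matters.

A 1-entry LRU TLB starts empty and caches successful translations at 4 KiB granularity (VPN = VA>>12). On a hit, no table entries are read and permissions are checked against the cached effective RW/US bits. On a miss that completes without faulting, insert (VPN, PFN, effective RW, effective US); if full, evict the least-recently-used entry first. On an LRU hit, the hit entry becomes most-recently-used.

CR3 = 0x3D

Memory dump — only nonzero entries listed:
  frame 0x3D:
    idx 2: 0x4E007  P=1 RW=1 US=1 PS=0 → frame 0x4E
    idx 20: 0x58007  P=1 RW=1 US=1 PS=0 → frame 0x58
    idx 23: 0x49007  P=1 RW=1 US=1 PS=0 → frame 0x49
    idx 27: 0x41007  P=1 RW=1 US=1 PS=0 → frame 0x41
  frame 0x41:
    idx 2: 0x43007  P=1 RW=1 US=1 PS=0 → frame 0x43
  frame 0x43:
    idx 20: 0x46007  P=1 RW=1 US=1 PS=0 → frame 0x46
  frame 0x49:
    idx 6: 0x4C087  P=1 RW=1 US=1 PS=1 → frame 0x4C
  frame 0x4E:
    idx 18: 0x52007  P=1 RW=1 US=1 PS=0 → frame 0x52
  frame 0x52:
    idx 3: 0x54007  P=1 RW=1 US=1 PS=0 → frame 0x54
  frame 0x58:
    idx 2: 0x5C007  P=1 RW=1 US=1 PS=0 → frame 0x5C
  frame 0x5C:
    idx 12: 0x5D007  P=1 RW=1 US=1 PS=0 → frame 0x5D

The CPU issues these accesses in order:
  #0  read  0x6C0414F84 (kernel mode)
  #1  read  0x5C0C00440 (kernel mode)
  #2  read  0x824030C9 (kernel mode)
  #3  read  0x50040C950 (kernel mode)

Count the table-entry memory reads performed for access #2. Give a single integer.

Per-access translation:
#0 VA=0x6C0414F84 (r,kernel):
  L0 @0x3D[27] → 0x41007  P=1,RW=1,US=1,PS=0
  L1 @0x41[2] → 0x43007  P=1,RW=1,US=1,PS=0
  L2 @0x43[20] → 0x46007  P=1,RW=1,US=1,PS=0
  → PA=0x46F84  (3 entries read)
#1 VA=0x5C0C00440 (r,kernel):
  L0 @0x3D[23] → 0x49007  P=1,RW=1,US=1,PS=0
  L1 @0x49[6] → 0x4C087  P=1,RW=1,US=1,PS=1
  → PA=0x4C440 (huge @L1)  (2 entries read)
#2 VA=0x824030C9 (r,kernel):
  L0 @0x3D[2] → 0x4E007  P=1,RW=1,US=1,PS=0
  L1 @0x4E[18] → 0x52007  P=1,RW=1,US=1,PS=0
  L2 @0x52[3] → 0x54007  P=1,RW=1,US=1,PS=0
  → PA=0x540C9  (3 entries read)
#3 VA=0x50040C950 (r,kernel):
  L0 @0x3D[20] → 0x58007  P=1,RW=1,US=1,PS=0
  L1 @0x58[2] → 0x5C007  P=1,RW=1,US=1,PS=0
  L2 @0x5C[12] → 0x5D007  P=1,RW=1,US=1,PS=0
  → PA=0x5D950  (3 entries read)

Entries read for #2: 3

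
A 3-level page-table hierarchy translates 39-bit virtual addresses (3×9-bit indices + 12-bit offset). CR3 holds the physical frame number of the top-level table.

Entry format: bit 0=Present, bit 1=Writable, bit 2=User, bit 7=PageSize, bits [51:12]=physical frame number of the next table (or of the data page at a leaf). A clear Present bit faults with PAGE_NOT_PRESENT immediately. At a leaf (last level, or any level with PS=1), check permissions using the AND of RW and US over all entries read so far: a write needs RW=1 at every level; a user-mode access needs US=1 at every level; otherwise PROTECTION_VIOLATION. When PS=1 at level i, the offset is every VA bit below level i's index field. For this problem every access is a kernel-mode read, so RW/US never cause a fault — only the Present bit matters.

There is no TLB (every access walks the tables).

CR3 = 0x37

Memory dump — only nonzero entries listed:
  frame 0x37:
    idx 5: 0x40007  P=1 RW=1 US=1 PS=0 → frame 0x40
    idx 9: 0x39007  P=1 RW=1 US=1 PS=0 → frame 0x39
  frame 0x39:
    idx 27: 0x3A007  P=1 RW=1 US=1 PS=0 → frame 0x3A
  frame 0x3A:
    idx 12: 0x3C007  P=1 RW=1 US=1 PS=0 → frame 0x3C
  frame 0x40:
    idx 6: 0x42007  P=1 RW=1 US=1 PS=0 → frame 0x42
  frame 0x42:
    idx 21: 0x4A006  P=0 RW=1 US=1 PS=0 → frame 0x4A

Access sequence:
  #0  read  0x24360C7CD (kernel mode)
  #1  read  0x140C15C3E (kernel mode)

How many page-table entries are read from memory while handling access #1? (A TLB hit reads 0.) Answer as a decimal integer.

Walk each access:
#0 VA=0x24360C7CD (r,kernel):
  L0: frame=0x37 idx=9 entry=0x39007 [P=1 RW=1 US=1 PS=0]
  L1: frame=0x39 idx=27 entry=0x3A007 [P=1 RW=1 US=1 PS=0]
  L2: frame=0x3A idx=12 entry=0x3C007 [P=1 RW=1 US=1 PS=0]
  → PA=0x3C7CD  (3 entries read)
#1 VA=0x140C15C3E (r,kernel):
  L0: frame=0x37 idx=5 entry=0x40007 [P=1 RW=1 US=1 PS=0]
  L1: frame=0x40 idx=6 entry=0x42007 [P=1 RW=1 US=1 PS=0]
  L2: frame=0x42 idx=21 entry=0x4A006 [P=0 RW=1 US=1 PS=0]
  ✗ PAGE_NOT_PRESENT  [3 reads]

Entries read for #1: 3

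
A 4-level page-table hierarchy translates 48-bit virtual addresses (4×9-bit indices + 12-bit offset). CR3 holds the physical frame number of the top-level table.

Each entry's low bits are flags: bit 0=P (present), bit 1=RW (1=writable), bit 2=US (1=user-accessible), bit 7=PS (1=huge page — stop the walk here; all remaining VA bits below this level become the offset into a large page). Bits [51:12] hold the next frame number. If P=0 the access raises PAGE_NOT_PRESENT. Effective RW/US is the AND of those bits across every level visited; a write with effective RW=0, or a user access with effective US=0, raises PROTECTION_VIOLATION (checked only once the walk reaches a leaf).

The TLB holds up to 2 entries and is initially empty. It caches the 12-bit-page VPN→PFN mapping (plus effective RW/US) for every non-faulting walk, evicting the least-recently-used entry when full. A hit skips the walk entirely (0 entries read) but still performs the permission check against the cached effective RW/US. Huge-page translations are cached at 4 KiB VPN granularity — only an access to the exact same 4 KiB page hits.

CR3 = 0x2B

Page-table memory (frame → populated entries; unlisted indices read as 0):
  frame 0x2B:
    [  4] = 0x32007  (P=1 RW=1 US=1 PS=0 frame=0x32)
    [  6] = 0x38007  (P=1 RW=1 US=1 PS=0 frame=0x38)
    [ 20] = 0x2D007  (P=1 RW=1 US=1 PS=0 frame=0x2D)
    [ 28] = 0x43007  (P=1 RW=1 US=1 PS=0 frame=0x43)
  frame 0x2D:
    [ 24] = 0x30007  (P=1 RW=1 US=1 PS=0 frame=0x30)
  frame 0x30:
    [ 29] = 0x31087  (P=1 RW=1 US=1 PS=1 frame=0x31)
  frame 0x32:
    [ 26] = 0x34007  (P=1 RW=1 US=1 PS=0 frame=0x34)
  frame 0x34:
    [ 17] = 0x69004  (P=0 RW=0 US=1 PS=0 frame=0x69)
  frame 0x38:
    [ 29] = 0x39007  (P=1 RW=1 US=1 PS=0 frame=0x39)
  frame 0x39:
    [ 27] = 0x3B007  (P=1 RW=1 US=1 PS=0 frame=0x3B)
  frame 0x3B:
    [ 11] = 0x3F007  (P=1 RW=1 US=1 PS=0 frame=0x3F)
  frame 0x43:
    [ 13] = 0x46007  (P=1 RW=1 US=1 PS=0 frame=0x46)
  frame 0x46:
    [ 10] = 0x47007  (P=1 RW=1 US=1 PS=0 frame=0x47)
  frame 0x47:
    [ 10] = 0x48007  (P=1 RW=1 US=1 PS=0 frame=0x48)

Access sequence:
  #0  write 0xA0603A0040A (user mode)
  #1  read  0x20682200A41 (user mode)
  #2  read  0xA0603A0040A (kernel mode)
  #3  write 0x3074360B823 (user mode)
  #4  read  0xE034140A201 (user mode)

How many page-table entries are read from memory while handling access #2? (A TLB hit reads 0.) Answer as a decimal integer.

Trace:
#0 VA=0xA0603A0040A (w,user):
  L0 @0x2B[20] → 0x2D007  P=1,RW=1,US=1,PS=0
  L1 @0x2D[24] → 0x30007  P=1,RW=1,US=1,PS=0
  L2 @0x30[29] → 0x31087  P=1,RW=1,US=1,PS=1
  ✓ 0x3140A (huge @L2)  — 3 lookups
#1 VA=0x20682200A41 (r,user):
  L0 @0x2B[4] → 0x32007  P=1,RW=1,US=1,PS=0
  L1 @0x32[26] → 0x34007  P=1,RW=1,US=1,PS=0
  L2 @0x34[17] → 0x69004  P=0,RW=0,US=1,PS=0
  → PAGE_NOT_PRESENT  (3 entries read)
#2 VA=0xA0603A0040A (r,kernel):
  TLB hit vpn=0xA0603A00 → PA=0x3140A
#3 VA=0x3074360B823 (w,user):
  L0 @0x2B[6] → 0x38007  P=1,RW=1,US=1,PS=0
  L1 @0x38[29] → 0x39007  P=1,RW=1,US=1,PS=0
  L2 @0x39[27] → 0x3B007  P=1,RW=1,US=1,PS=0
  L3 @0x3B[11] → 0x3F007  P=1,RW=1,US=1,PS=0
  ✓ 0x3F823  — 4 lookups
#4 VA=0xE034140A201 (r,user):
  L0 @0x2B[28] → 0x43007  P=1,RW=1,US=1,PS=0
  L1 @0x43[13] → 0x46007  P=1,RW=1,US=1,PS=0
  L2 @0x46[10] → 0x47007  P=1,RW=1,US=1,PS=0
  L3 @0x47[10] → 0x48007  P=1,RW=1,US=1,PS=0
  ✓ 0x48201  — 4 lookups

Entries read for #2: 0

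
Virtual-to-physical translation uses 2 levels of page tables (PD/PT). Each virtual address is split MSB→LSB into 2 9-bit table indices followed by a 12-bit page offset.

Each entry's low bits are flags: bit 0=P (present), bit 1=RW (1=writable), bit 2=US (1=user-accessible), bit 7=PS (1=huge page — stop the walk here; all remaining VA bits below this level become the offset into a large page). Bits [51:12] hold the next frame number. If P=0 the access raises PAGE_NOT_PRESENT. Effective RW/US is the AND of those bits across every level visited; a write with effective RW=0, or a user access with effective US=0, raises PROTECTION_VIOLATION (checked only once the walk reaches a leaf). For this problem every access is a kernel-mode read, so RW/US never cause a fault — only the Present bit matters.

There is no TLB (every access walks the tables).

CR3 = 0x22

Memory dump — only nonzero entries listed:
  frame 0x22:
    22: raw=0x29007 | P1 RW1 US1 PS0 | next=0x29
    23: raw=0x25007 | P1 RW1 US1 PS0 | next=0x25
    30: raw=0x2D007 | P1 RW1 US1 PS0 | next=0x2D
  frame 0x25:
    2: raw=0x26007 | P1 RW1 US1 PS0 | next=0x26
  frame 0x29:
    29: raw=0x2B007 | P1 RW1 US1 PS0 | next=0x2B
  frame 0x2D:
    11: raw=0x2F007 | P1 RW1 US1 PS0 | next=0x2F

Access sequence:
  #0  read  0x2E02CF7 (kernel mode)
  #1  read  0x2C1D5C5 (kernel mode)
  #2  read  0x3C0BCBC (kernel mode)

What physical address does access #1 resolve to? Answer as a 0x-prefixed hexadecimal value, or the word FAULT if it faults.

Walk each access:
#0 VA=0x2E02CF7 (r,kernel):
  [0] read 0x22 idx=23: raw=0x25007 flags P=1 W=1 U=1 S=0
  [1] read 0x25 idx=2: raw=0x26007 flags P=1 W=1 U=1 S=0
  ⇒ phys 0x26CF7  [2 reads]
#1 VA=0x2C1D5C5 (r,kernel):
  [0] read 0x22 idx=22: raw=0x29007 flags P=1 W=1 U=1 S=0
  [1] read 0x29 idx=29: raw=0x2B007 flags P=1 W=1 U=1 S=0
  ⇒ phys 0x2B5C5  [2 reads]
#2 VA=0x3C0BCBC (r,kernel):
  [0] read 0x22 idx=30: raw=0x2D007 flags P=1 W=1 U=1 S=0
  [1] read 0x2D idx=11: raw=0x2F007 flags P=1 W=1 U=1 S=0
  ⇒ phys 0x2FCBC  [2 reads]

Access #1 PA: 0x2B5C5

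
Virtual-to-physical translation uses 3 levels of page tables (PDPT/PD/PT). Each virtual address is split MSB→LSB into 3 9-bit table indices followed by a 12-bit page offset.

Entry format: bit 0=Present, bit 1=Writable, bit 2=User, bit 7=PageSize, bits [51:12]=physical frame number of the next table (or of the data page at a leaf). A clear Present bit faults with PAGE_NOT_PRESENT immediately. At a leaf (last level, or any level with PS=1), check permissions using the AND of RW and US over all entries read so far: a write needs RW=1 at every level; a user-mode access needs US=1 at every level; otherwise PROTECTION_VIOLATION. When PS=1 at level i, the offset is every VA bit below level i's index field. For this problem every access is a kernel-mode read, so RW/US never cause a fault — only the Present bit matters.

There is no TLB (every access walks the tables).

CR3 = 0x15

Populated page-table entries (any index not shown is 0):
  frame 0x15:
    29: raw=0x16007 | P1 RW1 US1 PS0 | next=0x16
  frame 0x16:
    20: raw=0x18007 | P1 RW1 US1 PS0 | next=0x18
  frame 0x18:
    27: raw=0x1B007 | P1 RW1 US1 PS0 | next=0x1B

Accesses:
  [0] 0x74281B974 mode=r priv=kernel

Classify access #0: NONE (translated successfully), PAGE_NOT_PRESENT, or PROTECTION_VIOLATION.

Walk each access:
#0 VA=0x74281B974 (r,kernel):
  L0 @0x15[29] → 0x16007  P=1,RW=1,US=1,PS=0
  L1 @0x16[20] → 0x18007  P=1,RW=1,US=1,PS=0
  L2 @0x18[27] → 0x1B007  P=1,RW=1,US=1,PS=0
  ⇒ phys 0x1B974  [3 reads]

Access #0 fault: NONE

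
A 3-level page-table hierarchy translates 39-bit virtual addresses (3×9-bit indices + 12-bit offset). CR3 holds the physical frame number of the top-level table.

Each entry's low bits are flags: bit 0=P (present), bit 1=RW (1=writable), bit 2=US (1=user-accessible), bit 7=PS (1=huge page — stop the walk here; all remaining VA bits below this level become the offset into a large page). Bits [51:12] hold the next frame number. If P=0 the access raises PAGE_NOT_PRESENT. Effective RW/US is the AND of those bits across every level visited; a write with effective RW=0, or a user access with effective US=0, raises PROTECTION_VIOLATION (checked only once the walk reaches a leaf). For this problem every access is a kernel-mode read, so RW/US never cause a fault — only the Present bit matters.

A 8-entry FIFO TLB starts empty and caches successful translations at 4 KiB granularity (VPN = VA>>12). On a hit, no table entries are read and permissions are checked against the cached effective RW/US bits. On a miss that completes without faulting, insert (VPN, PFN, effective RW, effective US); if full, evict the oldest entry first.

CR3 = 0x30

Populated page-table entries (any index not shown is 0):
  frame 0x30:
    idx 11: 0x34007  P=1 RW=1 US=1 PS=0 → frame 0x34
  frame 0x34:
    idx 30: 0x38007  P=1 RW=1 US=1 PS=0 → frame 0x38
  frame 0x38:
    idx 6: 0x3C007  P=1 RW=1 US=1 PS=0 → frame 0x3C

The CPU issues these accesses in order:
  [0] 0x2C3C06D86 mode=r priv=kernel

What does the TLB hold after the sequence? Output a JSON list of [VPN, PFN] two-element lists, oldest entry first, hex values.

Walk each access:
#0 VA=0x2C3C06D86 (r,kernel):
  L0: frame=0x30 idx=11 entry=0x34007 [P=1 RW=1 US=1 PS=0]
  L1: frame=0x34 idx=30 entry=0x38007 [P=1 RW=1 US=1 PS=0]
  L2: frame=0x38 idx=6 entry=0x3C007 [P=1 RW=1 US=1 PS=0]
  → PA=0x3CD86  (3 entries read)

TLB: [["0x2C3C06", "0x3C"]]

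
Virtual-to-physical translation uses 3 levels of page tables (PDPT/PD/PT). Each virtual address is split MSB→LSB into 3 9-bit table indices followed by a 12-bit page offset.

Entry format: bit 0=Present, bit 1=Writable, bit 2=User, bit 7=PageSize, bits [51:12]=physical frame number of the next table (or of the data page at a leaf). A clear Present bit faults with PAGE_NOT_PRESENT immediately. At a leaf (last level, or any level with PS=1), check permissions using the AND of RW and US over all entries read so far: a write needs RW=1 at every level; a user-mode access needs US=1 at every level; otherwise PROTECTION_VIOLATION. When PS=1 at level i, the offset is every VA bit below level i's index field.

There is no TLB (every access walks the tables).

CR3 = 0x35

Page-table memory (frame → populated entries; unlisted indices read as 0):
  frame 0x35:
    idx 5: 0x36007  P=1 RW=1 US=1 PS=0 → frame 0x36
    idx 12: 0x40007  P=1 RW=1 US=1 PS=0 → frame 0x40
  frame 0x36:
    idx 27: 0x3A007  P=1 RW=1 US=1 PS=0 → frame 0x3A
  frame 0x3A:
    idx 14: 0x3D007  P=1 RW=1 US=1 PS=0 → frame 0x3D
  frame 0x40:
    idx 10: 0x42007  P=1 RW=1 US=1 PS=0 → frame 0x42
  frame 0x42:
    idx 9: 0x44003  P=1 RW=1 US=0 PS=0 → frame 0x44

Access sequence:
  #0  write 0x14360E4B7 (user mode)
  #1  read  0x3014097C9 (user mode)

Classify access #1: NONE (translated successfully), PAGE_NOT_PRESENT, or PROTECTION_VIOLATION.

Trace:
#0 VA=0x14360E4B7 (w,user):
  L0 @0x35[5] → 0x36007  P=1,RW=1,US=1,PS=0
  L1 @0x36[27] → 0x3A007  P=1,RW=1,US=1,PS=0
  L2 @0x3A[14] → 0x3D007  P=1,RW=1,US=1,PS=0
  ⇒ phys 0x3D4B7  [3 reads]
#1 VA=0x3014097C9 (r,user):
  L0 @0x35[12] → 0x40007  P=1,RW=1,US=1,PS=0
  L1 @0x40[10] → 0x42007  P=1,RW=1,US=1,PS=0
  L2 @0x42[9] → 0x44003  P=1,RW=1,US=0,PS=0
  → PROTECTION_VIOLATION  (3 entries read)

Access #1 fault: PROTECTION_VIOLATION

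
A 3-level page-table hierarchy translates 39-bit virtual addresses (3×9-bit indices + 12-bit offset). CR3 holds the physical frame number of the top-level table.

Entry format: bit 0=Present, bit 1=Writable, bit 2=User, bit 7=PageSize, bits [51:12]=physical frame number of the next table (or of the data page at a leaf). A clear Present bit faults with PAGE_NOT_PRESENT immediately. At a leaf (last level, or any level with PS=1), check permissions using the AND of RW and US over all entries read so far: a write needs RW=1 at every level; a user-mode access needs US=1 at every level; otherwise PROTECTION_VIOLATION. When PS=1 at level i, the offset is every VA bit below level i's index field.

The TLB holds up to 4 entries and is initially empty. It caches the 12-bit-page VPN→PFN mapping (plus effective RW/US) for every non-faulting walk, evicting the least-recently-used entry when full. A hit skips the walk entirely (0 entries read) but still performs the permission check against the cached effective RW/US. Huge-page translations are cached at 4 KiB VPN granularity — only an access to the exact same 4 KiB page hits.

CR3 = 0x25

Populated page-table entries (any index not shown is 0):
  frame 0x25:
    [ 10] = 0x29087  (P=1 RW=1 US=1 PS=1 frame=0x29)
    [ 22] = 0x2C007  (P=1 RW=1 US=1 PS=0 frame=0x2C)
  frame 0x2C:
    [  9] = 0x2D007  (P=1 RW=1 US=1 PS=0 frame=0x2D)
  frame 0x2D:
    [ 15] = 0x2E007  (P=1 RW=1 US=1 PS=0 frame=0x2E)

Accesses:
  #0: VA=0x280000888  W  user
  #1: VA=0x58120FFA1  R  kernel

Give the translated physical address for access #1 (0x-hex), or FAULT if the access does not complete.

Per-access translation:
#0 VA=0x280000888 (w,user):
  L0 @0x25[10] → 0x29087  P=1,RW=1,US=1,PS=1
  → PA=0x29888 (huge @L0)  (1 entries read)
#1 VA=0x58120FFA1 (r,kernel):
  L0 @0x25[22] → 0x2C007  P=1,RW=1,US=1,PS=0
  L1 @0x2C[9] → 0x2D007  P=1,RW=1,US=1,PS=0
  L2 @0x2D[15] → 0x2E007  P=1,RW=1,US=1,PS=0
  → PA=0x2EFA1  (3 entries read)

Access #1 PA: 0x2EFA1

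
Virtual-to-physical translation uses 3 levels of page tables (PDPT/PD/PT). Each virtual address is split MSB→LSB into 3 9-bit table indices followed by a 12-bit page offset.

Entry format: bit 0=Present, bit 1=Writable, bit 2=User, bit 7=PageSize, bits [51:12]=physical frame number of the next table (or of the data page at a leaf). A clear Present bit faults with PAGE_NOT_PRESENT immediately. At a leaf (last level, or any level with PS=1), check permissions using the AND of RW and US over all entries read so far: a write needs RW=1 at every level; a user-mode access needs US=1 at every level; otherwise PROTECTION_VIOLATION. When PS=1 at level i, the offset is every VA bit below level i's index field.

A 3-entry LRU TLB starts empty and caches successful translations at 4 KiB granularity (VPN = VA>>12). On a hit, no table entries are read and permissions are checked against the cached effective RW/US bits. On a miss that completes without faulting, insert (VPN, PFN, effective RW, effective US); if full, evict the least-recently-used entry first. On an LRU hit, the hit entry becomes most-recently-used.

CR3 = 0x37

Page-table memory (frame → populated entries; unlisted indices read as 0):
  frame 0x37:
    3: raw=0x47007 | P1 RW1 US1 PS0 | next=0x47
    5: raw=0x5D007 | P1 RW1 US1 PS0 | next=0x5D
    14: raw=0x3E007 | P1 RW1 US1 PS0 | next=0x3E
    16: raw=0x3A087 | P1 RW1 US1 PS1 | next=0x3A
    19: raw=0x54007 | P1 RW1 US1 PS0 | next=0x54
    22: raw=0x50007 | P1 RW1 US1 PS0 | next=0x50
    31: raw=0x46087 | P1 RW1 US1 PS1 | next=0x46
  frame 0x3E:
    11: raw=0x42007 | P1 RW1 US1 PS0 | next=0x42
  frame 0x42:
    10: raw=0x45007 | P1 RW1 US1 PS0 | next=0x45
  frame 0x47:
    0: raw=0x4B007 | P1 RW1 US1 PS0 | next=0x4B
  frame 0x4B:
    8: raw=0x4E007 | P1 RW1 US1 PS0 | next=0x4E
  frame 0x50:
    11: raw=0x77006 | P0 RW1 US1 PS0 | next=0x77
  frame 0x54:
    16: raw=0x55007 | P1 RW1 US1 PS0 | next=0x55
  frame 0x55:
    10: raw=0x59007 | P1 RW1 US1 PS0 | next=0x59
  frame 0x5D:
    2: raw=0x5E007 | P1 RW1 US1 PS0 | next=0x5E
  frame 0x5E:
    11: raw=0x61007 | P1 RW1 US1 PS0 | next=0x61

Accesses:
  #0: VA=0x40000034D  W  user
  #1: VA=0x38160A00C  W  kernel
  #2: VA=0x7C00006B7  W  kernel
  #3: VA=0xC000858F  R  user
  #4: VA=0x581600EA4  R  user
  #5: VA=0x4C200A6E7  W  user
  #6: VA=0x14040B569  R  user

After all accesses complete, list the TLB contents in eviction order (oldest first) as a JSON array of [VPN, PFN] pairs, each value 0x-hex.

Per-access translation:
#0 VA=0x40000034D (w,user):
  [0] read 0x37 idx=16: raw=0x3A087 flags P=1 W=1 U=1 S=1
  ✓ 0x3A34D (huge @L0)  — 1 lookups
#1 VA=0x38160A00C (w,kernel):
  [0] read 0x37 idx=14: raw=0x3E007 flags P=1 W=1 U=1 S=0
  [1] read 0x3E idx=11: raw=0x42007 flags P=1 W=1 U=1 S=0
  [2] read 0x42 idx=10: raw=0x45007 flags P=1 W=1 U=1 S=0
  ✓ 0x4500C  — 3 lookups
#2 VA=0x7C00006B7 (w,kernel):
  [0] read 0x37 idx=31: raw=0x46087 flags P=1 W=1 U=1 S=1
  ✓ 0x466B7 (huge @L0)  — 1 lookups
#3 VA=0xC000858F (r,user):
  [0] read 0x37 idx=3: raw=0x47007 flags P=1 W=1 U=1 S=0
  [1] read 0x47 idx=0: raw=0x4B007 flags P=1 W=1 U=1 S=0
  [2] read 0x4B idx=8: raw=0x4E007 flags P=1 W=1 U=1 S=0
  ✓ 0x4E58F  — 3 lookups
#4 VA=0x581600EA4 (r,user):
  [0] read 0x37 idx=22: raw=0x50007 flags P=1 W=1 U=1 S=0
  [1] read 0x50 idx=11: raw=0x77006 flags P=0 W=1 U=1 S=0
  ✗ PAGE_NOT_PRESENT  [2 reads]
#5 VA=0x4C200A6E7 (w,user):
  [0] read 0x37 idx=19: raw=0x54007 flags P=1 W=1 U=1 S=0
  [1] read 0x54 idx=16: raw=0x55007 flags P=1 W=1 U=1 S=0
  [2] read 0x55 idx=10: raw=0x59007 flags P=1 W=1 U=1 S=0
  ✓ 0x596E7  — 3 lookups
#6 VA=0x14040B569 (r,user):
  [0] read 0x37 idx=5: raw=0x5D007 flags P=1 W=1 U=1 S=0
  [1] read 0x5D idx=2: raw=0x5E007 flags P=1 W=1 U=1 S=0
  [2] read 0x5E idx=11: raw=0x61007 flags P=1 W=1 U=1 S=0
  ✓ 0x61569  — 3 lookups

TLB: [["0xC0008", "0x4E"], ["0x4C200A", "0x59"], ["0x14040B", "0x61"]]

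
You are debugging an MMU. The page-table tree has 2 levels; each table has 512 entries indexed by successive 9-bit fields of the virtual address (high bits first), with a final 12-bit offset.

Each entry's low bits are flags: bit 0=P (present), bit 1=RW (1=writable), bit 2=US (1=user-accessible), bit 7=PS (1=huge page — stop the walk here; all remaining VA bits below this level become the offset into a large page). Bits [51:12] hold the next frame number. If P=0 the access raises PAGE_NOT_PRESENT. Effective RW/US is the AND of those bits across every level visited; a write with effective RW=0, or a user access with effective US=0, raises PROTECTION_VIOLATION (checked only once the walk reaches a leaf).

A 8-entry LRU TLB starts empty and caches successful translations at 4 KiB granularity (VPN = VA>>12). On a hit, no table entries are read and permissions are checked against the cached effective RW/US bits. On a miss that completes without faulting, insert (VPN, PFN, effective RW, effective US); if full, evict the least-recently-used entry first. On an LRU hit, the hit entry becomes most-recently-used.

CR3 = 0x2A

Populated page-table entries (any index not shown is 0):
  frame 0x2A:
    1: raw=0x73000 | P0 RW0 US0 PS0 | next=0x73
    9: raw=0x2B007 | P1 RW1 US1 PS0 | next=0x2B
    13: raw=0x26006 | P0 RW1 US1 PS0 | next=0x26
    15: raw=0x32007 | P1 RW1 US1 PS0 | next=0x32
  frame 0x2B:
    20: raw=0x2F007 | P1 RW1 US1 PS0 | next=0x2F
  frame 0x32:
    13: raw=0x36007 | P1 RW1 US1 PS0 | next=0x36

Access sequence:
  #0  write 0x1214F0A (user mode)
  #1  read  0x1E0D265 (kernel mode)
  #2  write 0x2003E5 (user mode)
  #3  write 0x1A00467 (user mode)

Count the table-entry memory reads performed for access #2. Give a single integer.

Trace:
#0 VA=0x1214F0A (w,user):
  [0] read 0x2A idx=9: raw=0x2B007 flags P=1 W=1 U=1 S=0
  [1] read 0x2B idx=20: raw=0x2F007 flags P=1 W=1 U=1 S=0
  → PA=0x2FF0A  (2 entries read)
#1 VA=0x1E0D265 (r,kernel):
  [0] read 0x2A idx=15: raw=0x32007 flags P=1 W=1 U=1 S=0
  [1] read 0x32 idx=13: raw=0x36007 flags P=1 W=1 U=1 S=0
  → PA=0x36265  (2 entries read)
#2 VA=0x2003E5 (w,user):
  [0] read 0x2A idx=1: raw=0x73000 flags P=0 W=0 U=0 S=0
  ✗ PAGE_NOT_PRESENT  [1 reads]
#3 VA=0x1A00467 (w,user):
  [0] read 0x2A idx=13: raw=0x26006 flags P=0 W=1 U=1 S=0
  ✗ PAGE_NOT_PRESENT  [1 reads]

Entries read for #2: 1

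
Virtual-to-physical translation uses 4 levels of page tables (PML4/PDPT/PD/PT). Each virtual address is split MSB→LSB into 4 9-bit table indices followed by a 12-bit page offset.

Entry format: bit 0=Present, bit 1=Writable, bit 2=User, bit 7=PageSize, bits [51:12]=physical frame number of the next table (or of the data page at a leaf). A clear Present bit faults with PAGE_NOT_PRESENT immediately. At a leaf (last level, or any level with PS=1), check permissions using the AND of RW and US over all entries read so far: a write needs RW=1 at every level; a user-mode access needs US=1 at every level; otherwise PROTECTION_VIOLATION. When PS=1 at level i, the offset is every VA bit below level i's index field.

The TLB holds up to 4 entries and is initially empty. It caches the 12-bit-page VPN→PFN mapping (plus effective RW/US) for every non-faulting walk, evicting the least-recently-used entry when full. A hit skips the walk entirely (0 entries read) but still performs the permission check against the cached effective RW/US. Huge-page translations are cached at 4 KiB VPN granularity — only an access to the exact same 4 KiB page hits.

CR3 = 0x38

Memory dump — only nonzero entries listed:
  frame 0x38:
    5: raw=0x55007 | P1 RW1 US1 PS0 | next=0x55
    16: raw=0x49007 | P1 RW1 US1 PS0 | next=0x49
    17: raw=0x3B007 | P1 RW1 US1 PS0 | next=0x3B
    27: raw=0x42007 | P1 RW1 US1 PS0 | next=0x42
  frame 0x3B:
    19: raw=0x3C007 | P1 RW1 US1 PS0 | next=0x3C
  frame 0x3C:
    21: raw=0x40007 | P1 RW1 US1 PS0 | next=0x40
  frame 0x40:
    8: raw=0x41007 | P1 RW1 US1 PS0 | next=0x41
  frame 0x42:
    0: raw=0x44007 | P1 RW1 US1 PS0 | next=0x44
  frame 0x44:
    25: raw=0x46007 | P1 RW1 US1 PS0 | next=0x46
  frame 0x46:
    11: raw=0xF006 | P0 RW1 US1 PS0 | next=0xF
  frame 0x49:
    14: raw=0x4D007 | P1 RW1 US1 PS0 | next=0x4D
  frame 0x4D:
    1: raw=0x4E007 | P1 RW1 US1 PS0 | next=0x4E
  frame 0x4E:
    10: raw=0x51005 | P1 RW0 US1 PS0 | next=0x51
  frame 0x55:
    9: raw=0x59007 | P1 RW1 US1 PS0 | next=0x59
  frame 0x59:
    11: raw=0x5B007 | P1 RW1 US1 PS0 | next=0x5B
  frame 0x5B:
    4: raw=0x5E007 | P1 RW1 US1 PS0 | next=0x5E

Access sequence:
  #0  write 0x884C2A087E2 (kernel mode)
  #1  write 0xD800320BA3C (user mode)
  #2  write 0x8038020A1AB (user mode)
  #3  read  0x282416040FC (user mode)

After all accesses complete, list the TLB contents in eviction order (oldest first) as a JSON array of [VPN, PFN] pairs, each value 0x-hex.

Trace:
#0 VA=0x884C2A087E2 (w,kernel):
  lvl0: tbl 0x38, slot 17 ⇒ 0x3B007 (P1/RW1/US1/PS0)
  lvl1: tbl 0x3B, slot 19 ⇒ 0x3C007 (P1/RW1/US1/PS0)
  lvl2: tbl 0x3C, slot 21 ⇒ 0x40007 (P1/RW1/US1/PS0)
  lvl3: tbl 0x40, slot 8 ⇒ 0x41007 (P1/RW1/US1/PS0)
  → PA=0x417E2  (4 entries read)
#1 VA=0xD800320BA3C (w,user):
  lvl0: tbl 0x38, slot 27 ⇒ 0x42007 (P1/RW1/US1/PS0)
  lvl1: tbl 0x42, slot 0 ⇒ 0x44007 (P1/RW1/US1/PS0)
  lvl2: tbl 0x44, slot 25 ⇒ 0x46007 (P1/RW1/US1/PS0)
  lvl3: tbl 0x46, slot 11 ⇒ 0xF006 (P0/RW1/US1/PS0)
  ⇒ fault: PAGE_NOT_PRESENT  — 4 lookups
#2 VA=0x8038020A1AB (w,user):
  lvl0: tbl 0x38, slot 16 ⇒ 0x49007 (P1/RW1/US1/PS0)
  lvl1: tbl 0x49, slot 14 ⇒ 0x4D007 (P1/RW1/US1/PS0)
  lvl2: tbl 0x4D, slot 1 ⇒ 0x4E007 (P1/RW1/US1/PS0)
  lvl3: tbl 0x4E, slot 10 ⇒ 0x51005 (P1/RW0/US1/PS0)
  ⇒ fault: PROTECTION_VIOLATION  — 4 lookups
#3 VA=0x282416040FC (r,user):
  lvl0: tbl 0x38, slot 5 ⇒ 0x55007 (P1/RW1/US1/PS0)
  lvl1: tbl 0x55, slot 9 ⇒ 0x59007 (P1/RW1/US1/PS0)
  lvl2: tbl 0x59, slot 11 ⇒ 0x5B007 (P1/RW1/US1/PS0)
  lvl3: tbl 0x5B, slot 4 ⇒ 0x5E007 (P1/RW1/US1/PS0)
  → PA=0x5E0FC  (4 entries read)

TLB: [["0x884C2A08", "0x41"], ["0x28241604", "0x5E"]]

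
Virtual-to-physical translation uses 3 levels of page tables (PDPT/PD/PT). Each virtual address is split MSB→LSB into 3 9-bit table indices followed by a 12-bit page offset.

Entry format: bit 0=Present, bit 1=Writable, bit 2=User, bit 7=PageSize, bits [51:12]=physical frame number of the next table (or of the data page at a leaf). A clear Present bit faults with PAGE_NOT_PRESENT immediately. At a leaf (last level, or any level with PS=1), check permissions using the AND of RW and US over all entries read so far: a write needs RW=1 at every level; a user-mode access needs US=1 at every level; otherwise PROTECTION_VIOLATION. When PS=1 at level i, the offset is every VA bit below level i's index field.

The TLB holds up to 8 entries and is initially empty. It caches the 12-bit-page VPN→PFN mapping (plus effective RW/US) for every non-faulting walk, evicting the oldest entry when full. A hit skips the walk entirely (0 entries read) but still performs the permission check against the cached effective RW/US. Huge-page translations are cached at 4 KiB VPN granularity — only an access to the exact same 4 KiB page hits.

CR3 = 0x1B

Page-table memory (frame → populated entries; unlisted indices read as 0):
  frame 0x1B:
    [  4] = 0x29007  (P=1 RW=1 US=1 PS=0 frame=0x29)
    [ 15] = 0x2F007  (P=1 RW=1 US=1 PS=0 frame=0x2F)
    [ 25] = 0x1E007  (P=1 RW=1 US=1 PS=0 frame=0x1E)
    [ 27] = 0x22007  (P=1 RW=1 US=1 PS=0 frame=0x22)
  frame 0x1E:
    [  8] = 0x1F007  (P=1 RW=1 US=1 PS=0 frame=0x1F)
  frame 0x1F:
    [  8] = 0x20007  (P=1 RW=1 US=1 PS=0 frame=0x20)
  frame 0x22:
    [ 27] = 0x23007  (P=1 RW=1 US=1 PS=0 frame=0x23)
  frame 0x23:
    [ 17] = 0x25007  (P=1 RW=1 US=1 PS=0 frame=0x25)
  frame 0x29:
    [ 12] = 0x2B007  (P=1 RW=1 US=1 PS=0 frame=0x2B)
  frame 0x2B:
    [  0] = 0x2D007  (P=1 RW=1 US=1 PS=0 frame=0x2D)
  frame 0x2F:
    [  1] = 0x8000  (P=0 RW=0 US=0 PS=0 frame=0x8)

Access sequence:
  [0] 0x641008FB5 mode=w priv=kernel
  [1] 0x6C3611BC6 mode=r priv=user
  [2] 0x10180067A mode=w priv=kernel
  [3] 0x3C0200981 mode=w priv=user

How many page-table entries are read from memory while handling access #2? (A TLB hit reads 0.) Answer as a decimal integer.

Trace:
#0 VA=0x641008FB5 (w,kernel):
  lvl0: tbl 0x1B, slot 25 ⇒ 0x1E007 (P1/RW1/US1/PS0)
  lvl1: tbl 0x1E, slot 8 ⇒ 0x1F007 (P1/RW1/US1/PS0)
  lvl2: tbl 0x1F, slot 8 ⇒ 0x20007 (P1/RW1/US1/PS0)
  ⇒ phys 0x20FB5  [3 reads]
#1 VA=0x6C3611BC6 (r,user):
  lvl0: tbl 0x1B, slot 27 ⇒ 0x22007 (P1/RW1/US1/PS0)
  lvl1: tbl 0x22, slot 27 ⇒ 0x23007 (P1/RW1/US1/PS0)
  lvl2: tbl 0x23, slot 17 ⇒ 0x25007 (P1/RW1/US1/PS0)
  ⇒ phys 0x25BC6  [3 reads]
#2 VA=0x10180067A (w,kernel):
  lvl0: tbl 0x1B, slot 4 ⇒ 0x29007 (P1/RW1/US1/PS0)
  lvl1: tbl 0x29, slot 12 ⇒ 0x2B007 (P1/RW1/US1/PS0)
  lvl2: tbl 0x2B, slot 0 ⇒ 0x2D007 (P1/RW1/US1/PS0)
  ⇒ phys 0x2D67A  [3 reads]
#3 VA=0x3C0200981 (w,user):
  lvl0: tbl 0x1B, slot 15 ⇒ 0x2F007 (P1/RW1/US1/PS0)
  lvl1: tbl 0x2F, slot 1 ⇒ 0x8000 (P0/RW0/US0/PS0)
  ⇒ fault: PAGE_NOT_PRESENT  — 2 lookups

Entries read for #2: 3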